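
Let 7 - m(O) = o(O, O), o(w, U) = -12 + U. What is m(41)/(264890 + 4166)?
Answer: -11/134528 ≈ -8.1767e-5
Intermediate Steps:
m(O) = 19 - O (m(O) = 7 - (-12 + O) = 7 + (12 - O) = 19 - O)
m(41)/(264890 + 4166) = (19 - 1*41)/(264890 + 4166) = (19 - 41)/269056 = -22*1/269056 = -11/134528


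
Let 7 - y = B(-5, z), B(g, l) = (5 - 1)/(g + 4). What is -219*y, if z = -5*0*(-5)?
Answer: -2409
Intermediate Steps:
z = 0 (z = 0*(-5) = 0)
B(g, l) = 4/(4 + g)
y = 11 (y = 7 - 4/(4 - 5) = 7 - 4/(-1) = 7 - 4*(-1) = 7 - 1*(-4) = 7 + 4 = 11)
-219*y = -219*11 = -2409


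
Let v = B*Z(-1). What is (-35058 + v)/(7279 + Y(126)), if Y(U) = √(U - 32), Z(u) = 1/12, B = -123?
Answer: -1021047167/211934988 + 140273*√94/211934988 ≈ -4.8113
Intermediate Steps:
Z(u) = 1/12
v = -41/4 (v = -123*1/12 = -41/4 ≈ -10.250)
Y(U) = √(-32 + U)
(-35058 + v)/(7279 + Y(126)) = (-35058 - 41/4)/(7279 + √(-32 + 126)) = -140273/(4*(7279 + √94))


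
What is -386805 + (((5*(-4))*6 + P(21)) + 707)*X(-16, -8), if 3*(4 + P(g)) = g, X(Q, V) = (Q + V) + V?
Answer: -405685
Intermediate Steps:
X(Q, V) = Q + 2*V
P(g) = -4 + g/3
-386805 + (((5*(-4))*6 + P(21)) + 707)*X(-16, -8) = -386805 + (((5*(-4))*6 + (-4 + (1/3)*21)) + 707)*(-16 + 2*(-8)) = -386805 + ((-20*6 + (-4 + 7)) + 707)*(-16 - 16) = -386805 + ((-120 + 3) + 707)*(-32) = -386805 + (-117 + 707)*(-32) = -386805 + 590*(-32) = -386805 - 18880 = -405685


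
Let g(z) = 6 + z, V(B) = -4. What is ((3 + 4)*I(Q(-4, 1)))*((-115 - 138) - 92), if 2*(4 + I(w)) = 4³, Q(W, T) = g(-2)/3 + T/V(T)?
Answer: -67620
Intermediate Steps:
Q(W, T) = 4/3 - T/4 (Q(W, T) = (6 - 2)/3 + T/(-4) = 4*(⅓) + T*(-¼) = 4/3 - T/4)
I(w) = 28 (I(w) = -4 + (½)*4³ = -4 + (½)*64 = -4 + 32 = 28)
((3 + 4)*I(Q(-4, 1)))*((-115 - 138) - 92) = ((3 + 4)*28)*((-115 - 138) - 92) = (7*28)*(-253 - 92) = 196*(-345) = -67620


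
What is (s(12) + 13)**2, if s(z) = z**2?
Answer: 24649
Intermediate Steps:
(s(12) + 13)**2 = (12**2 + 13)**2 = (144 + 13)**2 = 157**2 = 24649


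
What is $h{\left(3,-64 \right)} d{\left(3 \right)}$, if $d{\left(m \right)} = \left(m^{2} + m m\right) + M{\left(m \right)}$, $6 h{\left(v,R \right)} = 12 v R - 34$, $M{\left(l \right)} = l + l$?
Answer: $-9352$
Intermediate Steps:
$M{\left(l \right)} = 2 l$
$h{\left(v,R \right)} = - \frac{17}{3} + 2 R v$ ($h{\left(v,R \right)} = \frac{12 v R - 34}{6} = \frac{12 R v - 34}{6} = \frac{-34 + 12 R v}{6} = - \frac{17}{3} + 2 R v$)
$d{\left(m \right)} = 2 m + 2 m^{2}$ ($d{\left(m \right)} = \left(m^{2} + m m\right) + 2 m = \left(m^{2} + m^{2}\right) + 2 m = 2 m^{2} + 2 m = 2 m + 2 m^{2}$)
$h{\left(3,-64 \right)} d{\left(3 \right)} = \left(- \frac{17}{3} + 2 \left(-64\right) 3\right) 2 \cdot 3 \left(1 + 3\right) = \left(- \frac{17}{3} - 384\right) 2 \cdot 3 \cdot 4 = \left(- \frac{1169}{3}\right) 24 = -9352$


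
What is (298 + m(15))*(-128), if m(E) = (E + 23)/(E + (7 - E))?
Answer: -271872/7 ≈ -38839.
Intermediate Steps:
m(E) = 23/7 + E/7 (m(E) = (23 + E)/7 = (23 + E)*(⅐) = 23/7 + E/7)
(298 + m(15))*(-128) = (298 + (23/7 + (⅐)*15))*(-128) = (298 + (23/7 + 15/7))*(-128) = (298 + 38/7)*(-128) = (2124/7)*(-128) = -271872/7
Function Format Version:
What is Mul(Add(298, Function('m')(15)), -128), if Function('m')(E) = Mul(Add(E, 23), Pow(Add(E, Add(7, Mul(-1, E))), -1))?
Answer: Rational(-271872, 7) ≈ -38839.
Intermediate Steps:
Function('m')(E) = Add(Rational(23, 7), Mul(Rational(1, 7), E)) (Function('m')(E) = Mul(Add(23, E), Pow(7, -1)) = Mul(Add(23, E), Rational(1, 7)) = Add(Rational(23, 7), Mul(Rational(1, 7), E)))
Mul(Add(298, Function('m')(15)), -128) = Mul(Add(298, Add(Rational(23, 7), Mul(Rational(1, 7), 15))), -128) = Mul(Add(298, Add(Rational(23, 7), Rational(15, 7))), -128) = Mul(Add(298, Rational(38, 7)), -128) = Mul(Rational(2124, 7), -128) = Rational(-271872, 7)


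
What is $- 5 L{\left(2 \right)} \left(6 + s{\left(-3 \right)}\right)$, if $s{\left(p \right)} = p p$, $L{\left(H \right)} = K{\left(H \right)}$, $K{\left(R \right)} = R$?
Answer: $-150$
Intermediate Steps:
$L{\left(H \right)} = H$
$s{\left(p \right)} = p^{2}$
$- 5 L{\left(2 \right)} \left(6 + s{\left(-3 \right)}\right) = \left(-5\right) 2 \left(6 + \left(-3\right)^{2}\right) = - 10 \left(6 + 9\right) = \left(-10\right) 15 = -150$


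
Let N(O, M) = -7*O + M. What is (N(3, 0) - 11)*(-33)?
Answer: 1056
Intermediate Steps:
N(O, M) = M - 7*O
(N(3, 0) - 11)*(-33) = ((0 - 7*3) - 11)*(-33) = ((0 - 21) - 11)*(-33) = (-21 - 11)*(-33) = -32*(-33) = 1056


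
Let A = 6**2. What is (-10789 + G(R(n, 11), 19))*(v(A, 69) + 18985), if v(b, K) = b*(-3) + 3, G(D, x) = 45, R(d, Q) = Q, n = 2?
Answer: -202846720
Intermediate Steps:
A = 36
v(b, K) = 3 - 3*b (v(b, K) = -3*b + 3 = 3 - 3*b)
(-10789 + G(R(n, 11), 19))*(v(A, 69) + 18985) = (-10789 + 45)*((3 - 3*36) + 18985) = -10744*((3 - 108) + 18985) = -10744*(-105 + 18985) = -10744*18880 = -202846720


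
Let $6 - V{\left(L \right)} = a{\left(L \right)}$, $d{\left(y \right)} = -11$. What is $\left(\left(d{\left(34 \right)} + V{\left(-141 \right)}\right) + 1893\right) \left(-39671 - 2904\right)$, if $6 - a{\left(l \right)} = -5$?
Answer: $-79913275$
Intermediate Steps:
$a{\left(l \right)} = 11$ ($a{\left(l \right)} = 6 - -5 = 6 + 5 = 11$)
$V{\left(L \right)} = -5$ ($V{\left(L \right)} = 6 - 11 = -5$)
$\left(\left(d{\left(34 \right)} + V{\left(-141 \right)}\right) + 1893\right) \left(-39671 - 2904\right) = \left(\left(-11 - 5\right) + 1893\right) \left(-39671 - 2904\right) = \left(-16 + 1893\right) \left(-42575\right) = 1877 \left(-42575\right) = -79913275$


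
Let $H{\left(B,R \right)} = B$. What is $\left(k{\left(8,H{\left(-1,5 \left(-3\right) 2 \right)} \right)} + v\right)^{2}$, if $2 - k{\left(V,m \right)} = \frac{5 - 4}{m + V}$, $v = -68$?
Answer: $\frac{214369}{49} \approx 4374.9$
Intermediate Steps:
$k{\left(V,m \right)} = 2 - \frac{1}{V + m}$ ($k{\left(V,m \right)} = 2 - \frac{5 - 4}{m + V} = 2 - 1 \frac{1}{V + m} = 2 - \frac{1}{V + m}$)
$\left(k{\left(8,H{\left(-1,5 \left(-3\right) 2 \right)} \right)} + v\right)^{2} = \left(\frac{-1 + 2 \cdot 8 + 2 \left(-1\right)}{8 - 1} - 68\right)^{2} = \left(\frac{-1 + 16 - 2}{7} - 68\right)^{2} = \left(\frac{1}{7} \cdot 13 - 68\right)^{2} = \left(\frac{13}{7} - 68\right)^{2} = \left(- \frac{463}{7}\right)^{2} = \frac{214369}{49}$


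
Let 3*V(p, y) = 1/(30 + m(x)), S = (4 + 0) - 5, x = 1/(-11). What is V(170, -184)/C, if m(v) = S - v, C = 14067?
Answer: 11/13504320 ≈ 8.1455e-7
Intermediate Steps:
x = -1/11 ≈ -0.090909
S = -1 (S = 4 - 5 = -1)
m(v) = -1 - v
V(p, y) = 11/960 (V(p, y) = 1/(3*(30 + (-1 - 1*(-1/11)))) = 1/(3*(30 + (-1 + 1/11))) = 1/(3*(30 - 10/11)) = 1/(3*(320/11)) = (⅓)*(11/320) = 11/960)
V(170, -184)/C = (11/960)/14067 = (11/960)*(1/14067) = 11/13504320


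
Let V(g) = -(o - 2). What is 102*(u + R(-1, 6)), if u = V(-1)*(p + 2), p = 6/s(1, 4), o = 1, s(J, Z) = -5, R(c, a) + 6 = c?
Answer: -3162/5 ≈ -632.40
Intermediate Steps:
R(c, a) = -6 + c
V(g) = 1 (V(g) = -(1 - 2) = -1*(-1) = 1)
p = -6/5 (p = 6/(-5) = 6*(-⅕) = -6/5 ≈ -1.2000)
u = ⅘ (u = 1*(-6/5 + 2) = 1*(⅘) = ⅘ ≈ 0.80000)
102*(u + R(-1, 6)) = 102*(⅘ + (-6 - 1)) = 102*(⅘ - 7) = 102*(-31/5) = -3162/5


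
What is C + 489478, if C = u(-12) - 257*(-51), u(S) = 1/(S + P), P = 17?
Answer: 2512926/5 ≈ 5.0259e+5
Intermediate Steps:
u(S) = 1/(17 + S) (u(S) = 1/(S + 17) = 1/(17 + S))
C = 65536/5 (C = 1/(17 - 12) - 257*(-51) = 1/5 + 13107 = 65536/5 ≈ 13107.)
C + 489478 = 65536/5 + 489478 = 2512926/5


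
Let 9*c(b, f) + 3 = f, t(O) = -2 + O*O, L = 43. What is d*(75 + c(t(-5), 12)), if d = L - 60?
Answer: -1292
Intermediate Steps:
t(O) = -2 + O²
d = -17 (d = 43 - 60 = -17)
c(b, f) = -⅓ + f/9
d*(75 + c(t(-5), 12)) = -17*(75 + (-⅓ + (⅑)*12)) = -17*(75 + (-⅓ + 4/3)) = -17*(75 + 1) = -17*76 = -1292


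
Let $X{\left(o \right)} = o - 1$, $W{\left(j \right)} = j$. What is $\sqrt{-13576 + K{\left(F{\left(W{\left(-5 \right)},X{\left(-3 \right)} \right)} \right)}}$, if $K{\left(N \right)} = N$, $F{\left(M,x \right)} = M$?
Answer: $3 i \sqrt{1509} \approx 116.54 i$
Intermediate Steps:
$X{\left(o \right)} = -1 + o$
$\sqrt{-13576 + K{\left(F{\left(W{\left(-5 \right)},X{\left(-3 \right)} \right)} \right)}} = \sqrt{-13576 - 5} = \sqrt{-13581} = 3 i \sqrt{1509}$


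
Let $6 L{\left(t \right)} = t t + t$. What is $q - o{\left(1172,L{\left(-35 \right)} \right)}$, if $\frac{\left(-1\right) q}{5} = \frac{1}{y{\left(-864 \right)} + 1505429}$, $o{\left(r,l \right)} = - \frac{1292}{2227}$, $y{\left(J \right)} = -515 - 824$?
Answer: $\frac{22862037}{39407158} \approx 0.58015$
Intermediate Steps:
$y{\left(J \right)} = -1339$
$L{\left(t \right)} = \frac{t}{6} + \frac{t^{2}}{6}$ ($L{\left(t \right)} = \frac{t t + t}{6} = \frac{t^{2} + t}{6} = \frac{t + t^{2}}{6} = \frac{t}{6} + \frac{t^{2}}{6}$)
$o{\left(r,l \right)} = - \frac{76}{131}$ ($o{\left(r,l \right)} = \left(-1292\right) \frac{1}{2227} = - \frac{76}{131}$)
$q = - \frac{1}{300818}$ ($q = - \frac{5}{-1339 + 1505429} = - \frac{5}{1504090} = \left(-5\right) \frac{1}{1504090} = - \frac{1}{300818} \approx -3.3243 \cdot 10^{-6}$)
$q - o{\left(1172,L{\left(-35 \right)} \right)} = - \frac{1}{300818} - - \frac{76}{131} = - \frac{1}{300818} + \frac{76}{131} = \frac{22862037}{39407158}$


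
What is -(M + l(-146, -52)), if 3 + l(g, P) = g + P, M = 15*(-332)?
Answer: 5181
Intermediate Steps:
M = -4980
l(g, P) = -3 + P + g (l(g, P) = -3 + (g + P) = -3 + (P + g) = -3 + P + g)
-(M + l(-146, -52)) = -(-4980 + (-3 - 52 - 146)) = -(-4980 - 201) = -1*(-5181) = 5181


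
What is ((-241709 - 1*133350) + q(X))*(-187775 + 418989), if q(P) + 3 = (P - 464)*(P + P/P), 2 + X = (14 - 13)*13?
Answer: -87976464572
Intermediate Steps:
X = 11 (X = -2 + (14 - 13)*13 = -2 + 1*13 = -2 + 13 = 11)
q(P) = -3 + (1 + P)*(-464 + P) (q(P) = -3 + (P - 464)*(P + P/P) = -3 + (-464 + P)*(P + 1) = -3 + (-464 + P)*(1 + P) = -3 + (1 + P)*(-464 + P))
((-241709 - 1*133350) + q(X))*(-187775 + 418989) = ((-241709 - 1*133350) + (-467 + 11² - 463*11))*(-187775 + 418989) = ((-241709 - 133350) + (-467 + 121 - 5093))*231214 = (-375059 - 5439)*231214 = -380498*231214 = -87976464572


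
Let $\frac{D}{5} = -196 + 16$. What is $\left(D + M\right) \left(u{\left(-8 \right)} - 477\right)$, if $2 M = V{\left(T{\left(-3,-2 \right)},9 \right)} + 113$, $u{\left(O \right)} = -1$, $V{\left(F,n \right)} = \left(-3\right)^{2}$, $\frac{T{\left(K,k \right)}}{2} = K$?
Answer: $401042$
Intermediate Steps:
$T{\left(K,k \right)} = 2 K$
$D = -900$ ($D = 5 \left(-196 + 16\right) = 5 \left(-180\right) = -900$)
$V{\left(F,n \right)} = 9$
$M = 61$ ($M = \frac{9 + 113}{2} = \frac{1}{2} \cdot 122 = 61$)
$\left(D + M\right) \left(u{\left(-8 \right)} - 477\right) = \left(-900 + 61\right) \left(-1 - 477\right) = \left(-839\right) \left(-478\right) = 401042$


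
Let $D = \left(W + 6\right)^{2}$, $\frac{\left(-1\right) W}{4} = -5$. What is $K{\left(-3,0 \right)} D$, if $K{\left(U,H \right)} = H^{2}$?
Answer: $0$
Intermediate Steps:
$W = 20$ ($W = \left(-4\right) \left(-5\right) = 20$)
$D = 676$ ($D = \left(20 + 6\right)^{2} = 26^{2} = 676$)
$K{\left(-3,0 \right)} D = 0^{2} \cdot 676 = 0 \cdot 676 = 0$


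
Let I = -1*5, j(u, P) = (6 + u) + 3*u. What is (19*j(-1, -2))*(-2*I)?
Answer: 380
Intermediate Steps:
j(u, P) = 6 + 4*u
I = -5
(19*j(-1, -2))*(-2*I) = (19*(6 + 4*(-1)))*(-2*(-5)) = (19*(6 - 4))*10 = (19*2)*10 = 38*10 = 380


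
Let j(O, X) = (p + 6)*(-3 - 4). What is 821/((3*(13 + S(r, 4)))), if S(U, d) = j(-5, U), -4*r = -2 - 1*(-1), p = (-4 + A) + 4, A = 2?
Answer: -821/129 ≈ -6.3643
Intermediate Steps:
p = 2 (p = (-4 + 2) + 4 = -2 + 4 = 2)
r = ¼ (r = -(-2 - 1*(-1))/4 = -(-2 + 1)/4 = -¼*(-1) = ¼ ≈ 0.25000)
j(O, X) = -56 (j(O, X) = (2 + 6)*(-3 - 4) = 8*(-7) = -56)
S(U, d) = -56
821/((3*(13 + S(r, 4)))) = 821/((3*(13 - 56))) = 821/((3*(-43))) = 821/(-129) = 821*(-1/129) = -821/129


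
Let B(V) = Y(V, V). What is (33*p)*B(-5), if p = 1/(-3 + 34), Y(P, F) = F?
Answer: -165/31 ≈ -5.3226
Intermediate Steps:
B(V) = V
p = 1/31 ≈ 0.032258
(33*p)*B(-5) = (33*(1/31))*(-5) = (33/31)*(-5) = -165/31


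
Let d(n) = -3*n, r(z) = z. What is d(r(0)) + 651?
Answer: 651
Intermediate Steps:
d(r(0)) + 651 = -3*0 + 651 = 0 + 651 = 651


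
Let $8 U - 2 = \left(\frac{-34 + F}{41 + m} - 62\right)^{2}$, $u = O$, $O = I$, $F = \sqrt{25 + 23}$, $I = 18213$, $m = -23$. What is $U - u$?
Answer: $- \frac{11471225}{648} - \frac{575 \sqrt{3}}{162} \approx -17709.0$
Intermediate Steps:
$F = 4 \sqrt{3}$ ($F = \sqrt{48} = 4 \sqrt{3} \approx 6.9282$)
$O = 18213$
$u = 18213$
$U = \frac{1}{4} + \frac{\left(- \frac{575}{9} + \frac{2 \sqrt{3}}{9}\right)^{2}}{8}$ ($U = \frac{1}{4} + \frac{\left(\frac{-34 + 4 \sqrt{3}}{41 - 23} - 62\right)^{2}}{8} = \frac{1}{4} + \frac{\left(\frac{-34 + 4 \sqrt{3}}{18} - 62\right)^{2}}{8} = \frac{1}{4} + \frac{\left(\left(-34 + 4 \sqrt{3}\right) \frac{1}{18} - 62\right)^{2}}{8} = \frac{1}{4} + \frac{\left(\left(- \frac{17}{9} + \frac{2 \sqrt{3}}{9}\right) - 62\right)^{2}}{8} = \frac{1}{4} + \frac{\left(- \frac{575}{9} + \frac{2 \sqrt{3}}{9}\right)^{2}}{8} \approx 504.34$)
$U - u = \left(\frac{330799}{648} - \frac{575 \sqrt{3}}{162}\right) - 18213 = - \frac{11471225}{648} - \frac{575 \sqrt{3}}{162}$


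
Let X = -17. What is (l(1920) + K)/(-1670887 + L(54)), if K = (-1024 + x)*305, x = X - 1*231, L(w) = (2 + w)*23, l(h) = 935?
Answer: 387025/1669599 ≈ 0.23181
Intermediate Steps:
L(w) = 46 + 23*w
x = -248 (x = -17 - 1*231 = -17 - 231 = -248)
K = -387960 (K = (-1024 - 248)*305 = -1272*305 = -387960)
(l(1920) + K)/(-1670887 + L(54)) = (935 - 387960)/(-1670887 + (46 + 23*54)) = -387025/(-1670887 + (46 + 1242)) = -387025/(-1670887 + 1288) = -387025/(-1669599) = -387025*(-1/1669599) = 387025/1669599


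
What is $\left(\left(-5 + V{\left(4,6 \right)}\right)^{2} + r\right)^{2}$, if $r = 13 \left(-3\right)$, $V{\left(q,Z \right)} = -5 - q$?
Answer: $24649$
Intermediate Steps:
$r = -39$
$\left(\left(-5 + V{\left(4,6 \right)}\right)^{2} + r\right)^{2} = \left(\left(-5 - 9\right)^{2} - 39\right)^{2} = \left(\left(-14\right)^{2} - 39\right)^{2} = \left(196 - 39\right)^{2} = 157^{2} = 24649$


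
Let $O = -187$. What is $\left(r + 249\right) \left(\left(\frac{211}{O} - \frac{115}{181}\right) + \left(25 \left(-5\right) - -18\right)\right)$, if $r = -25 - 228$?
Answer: $\frac{14725300}{33847} \approx 435.05$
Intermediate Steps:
$r = -253$ ($r = -25 - 228 = -253$)
$\left(r + 249\right) \left(\left(\frac{211}{O} - \frac{115}{181}\right) + \left(25 \left(-5\right) - -18\right)\right) = \left(-253 + 249\right) \left(\left(\frac{211}{-187} - \frac{115}{181}\right) + \left(25 \left(-5\right) - -18\right)\right) = - 4 \left(\left(211 \left(- \frac{1}{187}\right) - \frac{115}{181}\right) + \left(-125 + 18\right)\right) = - 4 \left(\left(- \frac{211}{187} - \frac{115}{181}\right) - 107\right) = - 4 \left(- \frac{59696}{33847} - 107\right) = \left(-4\right) \left(- \frac{3681325}{33847}\right) = \frac{14725300}{33847}$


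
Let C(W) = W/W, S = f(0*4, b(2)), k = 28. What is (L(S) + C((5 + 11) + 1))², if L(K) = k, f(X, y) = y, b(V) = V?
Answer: 841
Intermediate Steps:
S = 2
L(K) = 28
C(W) = 1
(L(S) + C((5 + 11) + 1))² = (28 + 1)² = 29² = 841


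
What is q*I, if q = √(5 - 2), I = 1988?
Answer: 1988*√3 ≈ 3443.3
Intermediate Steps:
q = √3 ≈ 1.7320
q*I = √3*1988 = 1988*√3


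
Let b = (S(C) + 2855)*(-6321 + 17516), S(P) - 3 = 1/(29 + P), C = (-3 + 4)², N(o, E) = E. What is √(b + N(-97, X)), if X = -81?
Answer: √1151841678/6 ≈ 5656.5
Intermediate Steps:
C = 1 (C = 1² = 1)
S(P) = 3 + 1/(29 + P)
b = 191974099/6 (b = ((88 + 3*1)/(29 + 1) + 2855)*(-6321 + 17516) = ((88 + 3)/30 + 2855)*11195 = ((1/30)*91 + 2855)*11195 = (91/30 + 2855)*11195 = (85741/30)*11195 = 191974099/6 ≈ 3.1996e+7)
√(b + N(-97, X)) = √(191974099/6 - 81) = √(191973613/6) = √1151841678/6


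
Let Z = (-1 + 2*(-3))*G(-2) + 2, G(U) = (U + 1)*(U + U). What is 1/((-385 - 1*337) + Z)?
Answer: -1/748 ≈ -0.0013369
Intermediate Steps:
G(U) = 2*U*(1 + U) (G(U) = (1 + U)*(2*U) = 2*U*(1 + U))
Z = -26 (Z = (-1 + 2*(-3))*(2*(-2)*(1 - 2)) + 2 = (-1 - 6)*(2*(-2)*(-1)) + 2 = -7*4 + 2 = -28 + 2 = -26)
1/((-385 - 1*337) + Z) = 1/((-385 - 1*337) - 26) = 1/((-385 - 337) - 26) = 1/(-722 - 26) = 1/(-748) = -1/748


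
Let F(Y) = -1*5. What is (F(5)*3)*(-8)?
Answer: 120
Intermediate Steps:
F(Y) = -5
(F(5)*3)*(-8) = -5*3*(-8) = -15*(-8) = 120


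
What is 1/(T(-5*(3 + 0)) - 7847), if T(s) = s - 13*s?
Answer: -1/7667 ≈ -0.00013043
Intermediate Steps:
T(s) = -12*s (T(s) = s - 13*s = -12*s)
1/(T(-5*(3 + 0)) - 7847) = 1/(-(-60)*(3 + 0) - 7847) = 1/(-(-60)*3 - 7847) = 1/(-12*(-15) - 7847) = 1/(180 - 7847) = 1/(-7667) = -1/7667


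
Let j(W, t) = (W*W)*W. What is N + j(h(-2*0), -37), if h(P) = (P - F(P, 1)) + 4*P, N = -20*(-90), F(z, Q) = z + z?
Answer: 1800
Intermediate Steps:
F(z, Q) = 2*z
N = 1800
h(P) = 3*P (h(P) = (P - 2*P) + 4*P = -P + 4*P = 3*P)
j(W, t) = W³ (j(W, t) = W²*W = W³)
N + j(h(-2*0), -37) = 1800 + (3*(-2*0))³ = 1800 + (3*0)³ = 1800 + 0³ = 1800 + 0 = 1800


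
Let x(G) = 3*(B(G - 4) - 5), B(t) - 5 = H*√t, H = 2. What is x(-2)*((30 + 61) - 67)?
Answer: 144*I*√6 ≈ 352.73*I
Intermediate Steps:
B(t) = 5 + 2*√t
x(G) = 6*√(-4 + G) (x(G) = 3*((5 + 2*√(G - 4)) - 5) = 3*((5 + 2*√(-4 + G)) - 5) = 3*(2*√(-4 + G)) = 6*√(-4 + G))
x(-2)*((30 + 61) - 67) = (6*√(-4 - 2))*((30 + 61) - 67) = (6*√(-6))*(91 - 67) = (6*(I*√6))*24 = (6*I*√6)*24 = 144*I*√6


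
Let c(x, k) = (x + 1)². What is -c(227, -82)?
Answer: -51984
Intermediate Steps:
c(x, k) = (1 + x)²
-c(227, -82) = -(1 + 227)² = -1*228² = -1*51984 = -51984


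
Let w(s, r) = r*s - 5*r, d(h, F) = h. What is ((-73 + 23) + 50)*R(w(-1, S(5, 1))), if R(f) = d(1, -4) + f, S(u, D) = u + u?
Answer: 0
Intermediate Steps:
S(u, D) = 2*u
w(s, r) = -5*r + r*s
R(f) = 1 + f
((-73 + 23) + 50)*R(w(-1, S(5, 1))) = ((-73 + 23) + 50)*(1 + (2*5)*(-5 - 1)) = (-50 + 50)*(1 + 10*(-6)) = 0*(1 - 60) = 0*(-59) = 0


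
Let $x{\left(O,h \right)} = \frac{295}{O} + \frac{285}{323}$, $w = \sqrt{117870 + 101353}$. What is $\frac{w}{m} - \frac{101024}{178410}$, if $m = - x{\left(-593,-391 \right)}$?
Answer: $- \frac{50512}{89205} - \frac{10081 \sqrt{219223}}{3880} \approx -1217.1$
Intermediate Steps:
$w = \sqrt{219223} \approx 468.21$
$x{\left(O,h \right)} = \frac{15}{17} + \frac{295}{O}$ ($x{\left(O,h \right)} = \frac{295}{O} + 285 \cdot \frac{1}{323} = \frac{295}{O} + \frac{15}{17} = \frac{15}{17} + \frac{295}{O}$)
$m = - \frac{3880}{10081}$ ($m = - (\frac{15}{17} + \frac{295}{-593}) = - (\frac{15}{17} + 295 \left(- \frac{1}{593}\right)) = - (\frac{15}{17} - \frac{295}{593}) = \left(-1\right) \frac{3880}{10081} = - \frac{3880}{10081} \approx -0.38488$)
$\frac{w}{m} - \frac{101024}{178410} = \frac{\sqrt{219223}}{- \frac{3880}{10081}} - \frac{101024}{178410} = \sqrt{219223} \left(- \frac{10081}{3880}\right) - \frac{50512}{89205} = - \frac{10081 \sqrt{219223}}{3880} - \frac{50512}{89205} = - \frac{50512}{89205} - \frac{10081 \sqrt{219223}}{3880}$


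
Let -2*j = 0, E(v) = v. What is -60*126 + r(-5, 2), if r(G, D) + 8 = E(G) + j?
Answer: -7573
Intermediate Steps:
j = 0 (j = -½*0 = 0)
r(G, D) = -8 + G (r(G, D) = -8 + (G + 0) = -8 + G)
-60*126 + r(-5, 2) = -60*126 + (-8 - 5) = -7560 - 13 = -7573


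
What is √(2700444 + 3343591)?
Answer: √6044035 ≈ 2458.5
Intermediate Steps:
√(2700444 + 3343591) = √6044035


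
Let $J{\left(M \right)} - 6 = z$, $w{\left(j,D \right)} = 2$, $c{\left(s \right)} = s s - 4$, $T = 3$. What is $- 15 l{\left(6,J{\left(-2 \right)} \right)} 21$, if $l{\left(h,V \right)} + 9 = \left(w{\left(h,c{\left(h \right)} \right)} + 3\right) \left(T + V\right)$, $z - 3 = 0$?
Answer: $-16065$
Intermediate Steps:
$z = 3$ ($z = 3 + 0 = 3$)
$c{\left(s \right)} = -4 + s^{2}$ ($c{\left(s \right)} = s^{2} - 4 = -4 + s^{2}$)
$J{\left(M \right)} = 9$ ($J{\left(M \right)} = 6 + 3 = 9$)
$l{\left(h,V \right)} = 6 + 5 V$ ($l{\left(h,V \right)} = -9 + \left(2 + 3\right) \left(3 + V\right) = -9 + 5 \left(3 + V\right) = -9 + \left(15 + 5 V\right) = 6 + 5 V$)
$- 15 l{\left(6,J{\left(-2 \right)} \right)} 21 = - 15 \left(6 + 5 \cdot 9\right) 21 = - 15 \left(6 + 45\right) 21 = \left(-15\right) 51 \cdot 21 = \left(-765\right) 21 = -16065$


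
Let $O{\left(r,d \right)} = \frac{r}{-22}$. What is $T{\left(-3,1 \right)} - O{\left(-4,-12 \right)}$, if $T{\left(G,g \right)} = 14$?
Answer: $\frac{152}{11} \approx 13.818$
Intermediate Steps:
$O{\left(r,d \right)} = - \frac{r}{22}$ ($O{\left(r,d \right)} = r \left(- \frac{1}{22}\right) = - \frac{r}{22}$)
$T{\left(-3,1 \right)} - O{\left(-4,-12 \right)} = 14 - \left(- \frac{1}{22}\right) \left(-4\right) = 14 - \frac{2}{11} = \frac{152}{11}$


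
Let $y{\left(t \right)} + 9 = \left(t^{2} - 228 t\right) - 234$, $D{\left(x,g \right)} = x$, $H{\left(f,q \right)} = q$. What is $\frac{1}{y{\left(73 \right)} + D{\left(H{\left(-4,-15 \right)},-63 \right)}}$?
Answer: $- \frac{1}{11573} \approx -8.6408 \cdot 10^{-5}$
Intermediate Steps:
$y{\left(t \right)} = -243 + t^{2} - 228 t$ ($y{\left(t \right)} = -9 - \left(234 - t^{2} + 228 t\right) = -243 + t^{2} - 228 t$)
$\frac{1}{y{\left(73 \right)} + D{\left(H{\left(-4,-15 \right)},-63 \right)}} = \frac{1}{\left(-243 + 73^{2} - 16644\right) - 15} = \frac{1}{\left(-243 + 5329 - 16644\right) - 15} = \frac{1}{-11558 - 15} = \frac{1}{-11573} = - \frac{1}{11573}$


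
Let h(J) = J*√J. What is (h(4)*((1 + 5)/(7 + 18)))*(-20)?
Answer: -192/5 ≈ -38.400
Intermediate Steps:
h(J) = J^(3/2)
(h(4)*((1 + 5)/(7 + 18)))*(-20) = (4^(3/2)*((1 + 5)/(7 + 18)))*(-20) = (8*(6/25))*(-20) = (48/25)*(-20) = -192/5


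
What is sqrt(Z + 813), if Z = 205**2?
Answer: sqrt(42838) ≈ 206.97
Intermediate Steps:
Z = 42025
sqrt(Z + 813) = sqrt(42025 + 813) = sqrt(42838)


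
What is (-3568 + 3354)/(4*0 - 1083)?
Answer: 214/1083 ≈ 0.19760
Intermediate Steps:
(-3568 + 3354)/(4*0 - 1083) = -214/(0 - 1083) = -214/(-1083) = -214*(-1/1083) = 214/1083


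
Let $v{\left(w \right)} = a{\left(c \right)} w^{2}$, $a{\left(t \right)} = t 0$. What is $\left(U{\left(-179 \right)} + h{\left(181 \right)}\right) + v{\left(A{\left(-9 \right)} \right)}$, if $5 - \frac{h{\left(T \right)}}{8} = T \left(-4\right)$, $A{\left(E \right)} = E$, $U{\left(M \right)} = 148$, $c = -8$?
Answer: $5980$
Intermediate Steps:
$a{\left(t \right)} = 0$
$h{\left(T \right)} = 40 + 32 T$ ($h{\left(T \right)} = 40 - 8 T \left(-4\right) = 40 - 8 \left(- 4 T\right) = 40 + 32 T$)
$v{\left(w \right)} = 0$ ($v{\left(w \right)} = 0 w^{2} = 0$)
$\left(U{\left(-179 \right)} + h{\left(181 \right)}\right) + v{\left(A{\left(-9 \right)} \right)} = \left(148 + \left(40 + 32 \cdot 181\right)\right) + 0 = \left(148 + \left(40 + 5792\right)\right) + 0 = \left(148 + 5832\right) + 0 = 5980 + 0 = 5980$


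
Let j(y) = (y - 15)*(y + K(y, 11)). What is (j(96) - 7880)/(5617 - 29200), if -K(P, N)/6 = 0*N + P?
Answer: 6680/3369 ≈ 1.9828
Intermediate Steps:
K(P, N) = -6*P (K(P, N) = -6*(0*N + P) = -6*(0 + P) = -6*P)
j(y) = -5*y*(-15 + y) (j(y) = (y - 15)*(y - 6*y) = (-15 + y)*(-5*y) = -5*y*(-15 + y))
(j(96) - 7880)/(5617 - 29200) = (5*96*(15 - 1*96) - 7880)/(5617 - 29200) = (5*96*(15 - 96) - 7880)/(-23583) = (5*96*(-81) - 7880)*(-1/23583) = (-38880 - 7880)*(-1/23583) = -46760*(-1/23583) = 6680/3369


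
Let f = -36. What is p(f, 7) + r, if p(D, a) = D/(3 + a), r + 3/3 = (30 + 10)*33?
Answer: 6577/5 ≈ 1315.4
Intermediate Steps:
r = 1319 (r = -1 + (30 + 10)*33 = -1 + 40*33 = -1 + 1320 = 1319)
p(D, a) = D/(3 + a)
p(f, 7) + r = -36/(3 + 7) + 1319 = -36/10 + 1319 = -36*⅒ + 1319 = -18/5 + 1319 = 6577/5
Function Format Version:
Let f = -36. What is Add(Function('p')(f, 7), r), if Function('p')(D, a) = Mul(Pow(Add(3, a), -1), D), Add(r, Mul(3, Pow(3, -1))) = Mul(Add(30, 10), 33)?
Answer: Rational(6577, 5) ≈ 1315.4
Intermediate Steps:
r = 1319 (r = Add(-1, Mul(Add(30, 10), 33)) = Add(-1, Mul(40, 33)) = Add(-1, 1320) = 1319)
Function('p')(D, a) = Mul(D, Pow(Add(3, a), -1))
Add(Function('p')(f, 7), r) = Add(Mul(-36, Pow(Add(3, 7), -1)), 1319) = Add(Mul(-36, Pow(10, -1)), 1319) = Add(Mul(-36, Rational(1, 10)), 1319) = Add(Rational(-18, 5), 1319) = Rational(6577, 5)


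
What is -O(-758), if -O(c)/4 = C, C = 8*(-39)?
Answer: -1248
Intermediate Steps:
C = -312
O(c) = 1248 (O(c) = -4*(-312) = 1248)
-O(-758) = -1*1248 = -1248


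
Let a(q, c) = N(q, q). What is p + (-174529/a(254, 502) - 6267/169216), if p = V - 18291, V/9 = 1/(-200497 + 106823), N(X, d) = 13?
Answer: -3267811357835467/103032407296 ≈ -31716.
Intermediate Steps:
a(q, c) = 13
V = -9/93674 (V = 9/(-200497 + 106823) = 9/(-93674) = 9*(-1/93674) = -9/93674 ≈ -9.6078e-5)
p = -1713391143/93674 (p = -9/93674 - 18291 = -1713391143/93674 ≈ -18291.)
p + (-174529/a(254, 502) - 6267/169216) = -1713391143/93674 + (-174529/13 - 6267/169216) = -1713391143/93674 - 29533180735/2199808 = -3267811357835467/103032407296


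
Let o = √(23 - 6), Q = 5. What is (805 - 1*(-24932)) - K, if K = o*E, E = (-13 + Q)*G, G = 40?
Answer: 25737 + 320*√17 ≈ 27056.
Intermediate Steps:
E = -320 (E = (-13 + 5)*40 = -8*40 = -320)
o = √17 ≈ 4.1231
K = -320*√17 (K = √17*(-320) = -320*√17 ≈ -1319.4)
(805 - 1*(-24932)) - K = (805 - 1*(-24932)) - (-320)*√17 = (805 + 24932) + 320*√17 = 25737 + 320*√17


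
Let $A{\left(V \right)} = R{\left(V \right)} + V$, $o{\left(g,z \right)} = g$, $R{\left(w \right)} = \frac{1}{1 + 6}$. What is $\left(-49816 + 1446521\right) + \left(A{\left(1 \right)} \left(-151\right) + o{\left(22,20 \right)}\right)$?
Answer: $\frac{9775881}{7} \approx 1.3966 \cdot 10^{6}$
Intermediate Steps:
$R{\left(w \right)} = \frac{1}{7}$
$A{\left(V \right)} = \frac{1}{7} + V$
$\left(-49816 + 1446521\right) + \left(A{\left(1 \right)} \left(-151\right) + o{\left(22,20 \right)}\right) = \left(-49816 + 1446521\right) + \left(\left(\frac{1}{7} + 1\right) \left(-151\right) + 22\right) = 1396705 + \left(\frac{8}{7} \left(-151\right) + 22\right) = 1396705 + \left(- \frac{1208}{7} + 22\right) = 1396705 - \frac{1054}{7} = \frac{9775881}{7}$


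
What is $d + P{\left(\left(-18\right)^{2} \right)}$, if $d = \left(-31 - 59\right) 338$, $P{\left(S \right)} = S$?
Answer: $-30096$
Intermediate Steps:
$d = -30420$ ($d = \left(-90\right) 338 = -30420$)
$d + P{\left(\left(-18\right)^{2} \right)} = -30420 + \left(-18\right)^{2} = -30420 + 324 = -30096$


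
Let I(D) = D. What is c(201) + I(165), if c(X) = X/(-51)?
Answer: 2738/17 ≈ 161.06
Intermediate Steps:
c(X) = -X/51 (c(X) = X*(-1/51) = -X/51)
c(201) + I(165) = -1/51*201 + 165 = -67/17 + 165 = 2738/17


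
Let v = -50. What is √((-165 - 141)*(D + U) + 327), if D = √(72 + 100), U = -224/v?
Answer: √(-26097 - 15300*√43)/5 ≈ 71.113*I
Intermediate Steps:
U = 112/25 (U = -224/(-50) = -224*(-1/50) = 112/25 ≈ 4.4800)
D = 2*√43 (D = √172 = 2*√43 ≈ 13.115)
√((-165 - 141)*(D + U) + 327) = √((-165 - 141)*(2*√43 + 112/25) + 327) = √(-306*(112/25 + 2*√43) + 327) = √((-34272/25 - 612*√43) + 327) = √(-26097/25 - 612*√43)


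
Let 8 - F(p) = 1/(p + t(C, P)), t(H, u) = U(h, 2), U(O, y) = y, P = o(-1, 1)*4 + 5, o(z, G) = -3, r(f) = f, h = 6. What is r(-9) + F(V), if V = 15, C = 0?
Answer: -18/17 ≈ -1.0588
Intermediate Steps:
P = -7 (P = -3*4 + 5 = -12 + 5 = -7)
t(H, u) = 2
F(p) = 8 - 1/(2 + p) (F(p) = 8 - 1/(p + 2) = 8 - 1/(2 + p))
r(-9) + F(V) = -9 + (15 + 8*15)/(2 + 15) = -9 + (15 + 120)/17 = -9 + (1/17)*135 = -9 + 135/17 = -18/17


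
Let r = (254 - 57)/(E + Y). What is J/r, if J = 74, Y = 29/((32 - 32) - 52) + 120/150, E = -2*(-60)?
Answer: 1156731/25610 ≈ 45.167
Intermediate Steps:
E = 120
Y = 63/260 (Y = 29/(0 - 52) + 120*(1/150) = 29/(-52) + 4/5 = 29*(-1/52) + 4/5 = -29/52 + 4/5 = 63/260 ≈ 0.24231)
r = 51220/31263 (r = (254 - 57)/(120 + 63/260) = 197/(31263/260) = 197*(260/31263) = 51220/31263 ≈ 1.6384)
J/r = 74/(51220/31263) = 74*(31263/51220) = 1156731/25610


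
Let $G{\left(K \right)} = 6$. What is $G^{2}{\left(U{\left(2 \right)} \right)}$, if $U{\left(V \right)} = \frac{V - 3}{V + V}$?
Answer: $36$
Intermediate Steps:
$U{\left(V \right)} = \frac{-3 + V}{2 V}$
$G^{2}{\left(U{\left(2 \right)} \right)} = 6^{2} = 36$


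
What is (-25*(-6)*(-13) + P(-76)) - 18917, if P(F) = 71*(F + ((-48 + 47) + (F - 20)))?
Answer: -33150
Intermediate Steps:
P(F) = -1491 + 142*F (P(F) = 71*(F + (-1 + (-20 + F))) = 71*(F + (-21 + F)) = 71*(-21 + 2*F) = -1491 + 142*F)
(-25*(-6)*(-13) + P(-76)) - 18917 = (-25*(-6)*(-13) + (-1491 + 142*(-76))) - 18917 = (150*(-13) + (-1491 - 10792)) - 18917 = (-1950 - 12283) - 18917 = -14233 - 18917 = -33150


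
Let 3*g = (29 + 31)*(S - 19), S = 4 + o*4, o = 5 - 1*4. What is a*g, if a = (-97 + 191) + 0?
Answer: -20680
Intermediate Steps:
o = 1 (o = 5 - 4 = 1)
S = 8 (S = 4 + 1*4 = 4 + 4 = 8)
g = -220 (g = ((29 + 31)*(8 - 19))/3 = (60*(-11))/3 = (1/3)*(-660) = -220)
a = 94 (a = 94 + 0 = 94)
a*g = 94*(-220) = -20680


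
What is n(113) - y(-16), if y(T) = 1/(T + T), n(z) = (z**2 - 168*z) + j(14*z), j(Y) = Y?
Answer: -148255/32 ≈ -4633.0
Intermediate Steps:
n(z) = z**2 - 154*z (n(z) = (z**2 - 168*z) + 14*z = z**2 - 154*z)
y(T) = 1/(2*T)
n(113) - y(-16) = 113*(-154 + 113) - 1/(2*(-16)) = 113*(-41) - (-1)/(2*16) = -4633 - 1*(-1/32) = -4633 + 1/32 = -148255/32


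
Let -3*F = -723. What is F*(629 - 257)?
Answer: 89652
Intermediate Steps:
F = 241 (F = -⅓*(-723) = 241)
F*(629 - 257) = 241*(629 - 257) = 241*372 = 89652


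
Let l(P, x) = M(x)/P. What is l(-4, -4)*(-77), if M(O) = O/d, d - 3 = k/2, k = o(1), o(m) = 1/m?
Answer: -22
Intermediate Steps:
k = 1 (k = 1/1 = 1)
d = 7/2 (d = 3 + 1/2 = 3 + 1*(½) = 3 + ½ = 7/2 ≈ 3.5000)
M(O) = 2*O/7 (M(O) = O/(7/2) = O*(2/7) = 2*O/7)
l(P, x) = 2*x/(7*P) (l(P, x) = (2*x/7)/P = 2*x/(7*P))
l(-4, -4)*(-77) = ((2/7)*(-4)/(-4))*(-77) = ((2/7)*(-4)*(-¼))*(-77) = (2/7)*(-77) = -22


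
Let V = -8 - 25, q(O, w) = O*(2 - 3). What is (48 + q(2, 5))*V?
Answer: -1518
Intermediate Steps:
q(O, w) = -O (q(O, w) = O*(-1) = -O)
V = -33
(48 + q(2, 5))*V = (48 - 1*2)*(-33) = (48 - 2)*(-33) = 46*(-33) = -1518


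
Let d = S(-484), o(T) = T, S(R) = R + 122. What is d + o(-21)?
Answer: -383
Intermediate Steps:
S(R) = 122 + R
d = -362 (d = 122 - 484 = -362)
d + o(-21) = -362 - 21 = -383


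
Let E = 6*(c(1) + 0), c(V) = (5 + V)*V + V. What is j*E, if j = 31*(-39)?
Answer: -50778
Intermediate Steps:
c(V) = V + V*(5 + V) (c(V) = V*(5 + V) + V = V + V*(5 + V))
j = -1209
E = 42 (E = 6*(1*(6 + 1) + 0) = 6*(1*7 + 0) = 6*(7 + 0) = 6*7 = 42)
j*E = -1209*42 = -50778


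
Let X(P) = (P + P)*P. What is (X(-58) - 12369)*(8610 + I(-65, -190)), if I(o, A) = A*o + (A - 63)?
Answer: -116808187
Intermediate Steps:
X(P) = 2*P² (X(P) = (2*P)*P = 2*P²)
I(o, A) = -63 + A + A*o (I(o, A) = A*o + (-63 + A) = -63 + A + A*o)
(X(-58) - 12369)*(8610 + I(-65, -190)) = (2*(-58)² - 12369)*(8610 + (-63 - 190 - 190*(-65))) = (2*3364 - 12369)*(8610 + (-63 - 190 + 12350)) = (6728 - 12369)*(8610 + 12097) = -5641*20707 = -116808187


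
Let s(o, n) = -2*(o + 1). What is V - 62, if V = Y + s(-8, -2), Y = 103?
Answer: 55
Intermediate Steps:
s(o, n) = -2 - 2*o (s(o, n) = -2*(1 + o) = -2 - 2*o)
V = 117 (V = 103 + (-2 - 2*(-8)) = 103 + (-2 + 16) = 103 + 14 = 117)
V - 62 = 117 - 62 = 55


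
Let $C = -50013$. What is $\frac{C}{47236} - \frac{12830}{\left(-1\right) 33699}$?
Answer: $- \frac{1079350207}{1591805964} \approx -0.67807$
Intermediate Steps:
$\frac{C}{47236} - \frac{12830}{\left(-1\right) 33699} = - \frac{50013}{47236} - \frac{12830}{\left(-1\right) 33699} = \left(-50013\right) \frac{1}{47236} - \frac{12830}{-33699} = - \frac{50013}{47236} - - \frac{12830}{33699} = - \frac{50013}{47236} + \frac{12830}{33699} = - \frac{1079350207}{1591805964}$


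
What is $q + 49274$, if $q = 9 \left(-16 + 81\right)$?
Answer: $49859$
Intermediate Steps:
$q = 585$ ($q = 9 \cdot 65 = 585$)
$q + 49274 = 585 + 49274 = 49859$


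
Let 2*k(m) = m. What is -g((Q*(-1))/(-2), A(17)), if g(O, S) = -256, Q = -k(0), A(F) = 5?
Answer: 256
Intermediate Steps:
k(m) = m/2
Q = 0 (Q = -0/2 = -1*0 = 0)
-g((Q*(-1))/(-2), A(17)) = -1*(-256) = 256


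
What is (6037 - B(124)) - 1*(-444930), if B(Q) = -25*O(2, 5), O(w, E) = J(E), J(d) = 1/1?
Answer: 450992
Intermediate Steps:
J(d) = 1
O(w, E) = 1
B(Q) = -25 (B(Q) = -25*1 = -25)
(6037 - B(124)) - 1*(-444930) = (6037 - 1*(-25)) - 1*(-444930) = (6037 + 25) + 444930 = 6062 + 444930 = 450992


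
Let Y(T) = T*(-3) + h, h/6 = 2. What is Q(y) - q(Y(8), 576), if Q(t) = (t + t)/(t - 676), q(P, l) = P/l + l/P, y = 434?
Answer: 258073/5808 ≈ 44.434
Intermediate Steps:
h = 12 (h = 6*2 = 12)
Y(T) = 12 - 3*T (Y(T) = T*(-3) + 12 = -3*T + 12 = 12 - 3*T)
Q(t) = 2*t/(-676 + t) (Q(t) = (2*t)/(-676 + t) = 2*t/(-676 + t))
Q(y) - q(Y(8), 576) = 2*434/(-676 + 434) - ((12 - 3*8)/576 + 576/(12 - 3*8)) = 2*434/(-242) - ((12 - 24)*(1/576) + 576/(12 - 24)) = 2*434*(-1/242) - (-12*1/576 + 576/(-12)) = -434/121 - (-1/48 + 576*(-1/12)) = -434/121 - (-1/48 - 48) = -434/121 - 1*(-2305/48) = -434/121 + 2305/48 = 258073/5808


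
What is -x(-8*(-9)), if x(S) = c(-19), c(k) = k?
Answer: 19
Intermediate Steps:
x(S) = -19
-x(-8*(-9)) = -1*(-19) = 19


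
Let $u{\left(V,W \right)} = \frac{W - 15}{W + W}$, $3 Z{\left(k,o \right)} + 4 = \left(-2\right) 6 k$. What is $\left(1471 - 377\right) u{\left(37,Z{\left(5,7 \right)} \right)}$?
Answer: $\frac{59623}{64} \approx 931.61$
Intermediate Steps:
$Z{\left(k,o \right)} = - \frac{4}{3} - 4 k$ ($Z{\left(k,o \right)} = - \frac{4}{3} + \frac{\left(-2\right) 6 k}{3} = - \frac{4}{3} + \frac{\left(-12\right) k}{3} = - \frac{4}{3} - 4 k$)
$u{\left(V,W \right)} = \frac{-15 + W}{2 W}$
$\left(1471 - 377\right) u{\left(37,Z{\left(5,7 \right)} \right)} = \left(1471 - 377\right) \frac{-15 - \frac{64}{3}}{2 \left(- \frac{4}{3} - 20\right)} = 1094 \frac{-15 - \frac{64}{3}}{2 \left(- \frac{4}{3} - 20\right)} = 1094 \frac{-15 - \frac{64}{3}}{2 \left(- \frac{64}{3}\right)} = 1094 \cdot \frac{1}{2} \left(- \frac{3}{64}\right) \left(- \frac{109}{3}\right) = 1094 \cdot \frac{109}{128} = \frac{59623}{64}$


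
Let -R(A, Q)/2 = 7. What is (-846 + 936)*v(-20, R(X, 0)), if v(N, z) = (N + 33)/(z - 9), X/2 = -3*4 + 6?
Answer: -1170/23 ≈ -50.870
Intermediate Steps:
X = -12 (X = 2*(-3*4 + 6) = 2*(-12 + 6) = 2*(-6) = -12)
R(A, Q) = -14 (R(A, Q) = -2*7 = -14)
v(N, z) = (33 + N)/(-9 + z)
(-846 + 936)*v(-20, R(X, 0)) = (-846 + 936)*((33 - 20)/(-9 - 14)) = 90*(13/(-23)) = 90*(-1/23*13) = 90*(-13/23) = -1170/23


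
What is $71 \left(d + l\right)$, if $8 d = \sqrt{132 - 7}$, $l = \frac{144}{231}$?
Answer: $\frac{3408}{77} + \frac{355 \sqrt{5}}{8} \approx 143.49$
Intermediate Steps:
$l = \frac{48}{77}$ ($l = 144 \cdot \frac{1}{231} = \frac{48}{77} \approx 0.62338$)
$d = \frac{5 \sqrt{5}}{8}$ ($d = \frac{\sqrt{132 - 7}}{8} = \frac{\sqrt{125}}{8} = \frac{5 \sqrt{5}}{8} \approx 1.3975$)
$71 \left(d + l\right) = 71 \left(\frac{5 \sqrt{5}}{8} + \frac{48}{77}\right) = 71 \left(\frac{48}{77} + \frac{5 \sqrt{5}}{8}\right) = \frac{3408}{77} + \frac{355 \sqrt{5}}{8}$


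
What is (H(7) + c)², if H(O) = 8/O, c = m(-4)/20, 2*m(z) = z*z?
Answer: 2916/1225 ≈ 2.3804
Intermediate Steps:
m(z) = z²/2 (m(z) = (z*z)/2 = z²/2)
c = ⅖ (c = ((½)*(-4)²)/20 = ((½)*16)*(1/20) = 8*(1/20) = ⅖ ≈ 0.40000)
(H(7) + c)² = (8/7 + ⅖)² = (54/35)² = 2916/1225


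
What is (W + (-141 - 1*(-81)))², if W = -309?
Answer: 136161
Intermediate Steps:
(W + (-141 - 1*(-81)))² = (-309 + (-141 - 1*(-81)))² = (-309 + (-141 + 81))² = (-309 - 60)² = (-369)² = 136161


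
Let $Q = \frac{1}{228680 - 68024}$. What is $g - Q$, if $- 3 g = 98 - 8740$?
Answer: $\frac{154265461}{53552} \approx 2880.7$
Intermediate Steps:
$g = \frac{8642}{3}$ ($g = - \frac{98 - 8740}{3} = \left(- \frac{1}{3}\right) \left(-8642\right) = \frac{8642}{3} \approx 2880.7$)
$Q = \frac{1}{160656} \approx 6.2245 \cdot 10^{-6}$
$g - Q = \frac{8642}{3} - \frac{1}{160656} = \frac{154265461}{53552}$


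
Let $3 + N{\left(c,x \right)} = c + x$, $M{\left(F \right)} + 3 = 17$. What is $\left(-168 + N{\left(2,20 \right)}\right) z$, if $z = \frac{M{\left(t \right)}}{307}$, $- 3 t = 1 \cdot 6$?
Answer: $- \frac{2086}{307} \approx -6.7948$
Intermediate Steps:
$t = -2$ ($t = - \frac{1 \cdot 6}{3} = \left(- \frac{1}{3}\right) 6 = -2$)
$M{\left(F \right)} = 14$ ($M{\left(F \right)} = -3 + 17 = 14$)
$N{\left(c,x \right)} = -3 + c + x$ ($N{\left(c,x \right)} = -3 + \left(c + x\right) = -3 + c + x$)
$z = \frac{14}{307} \approx 0.045603$
$\left(-168 + N{\left(2,20 \right)}\right) z = \left(-168 + \left(-3 + 2 + 20\right)\right) \frac{14}{307} = \left(-168 + 19\right) \frac{14}{307} = \left(-149\right) \frac{14}{307} = - \frac{2086}{307}$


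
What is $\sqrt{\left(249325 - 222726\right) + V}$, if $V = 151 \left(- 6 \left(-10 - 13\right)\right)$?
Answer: $\sqrt{47437} \approx 217.8$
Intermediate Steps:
$V = 20838$ ($V = 151 \left(\left(-6\right) \left(-23\right)\right) = 151 \cdot 138 = 20838$)
$\sqrt{\left(249325 - 222726\right) + V} = \sqrt{\left(249325 - 222726\right) + 20838} = \sqrt{26599 + 20838} = \sqrt{47437}$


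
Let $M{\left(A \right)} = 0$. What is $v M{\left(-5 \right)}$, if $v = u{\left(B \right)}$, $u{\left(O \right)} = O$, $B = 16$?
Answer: $0$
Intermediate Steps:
$v = 16$
$v M{\left(-5 \right)} = 16 \cdot 0 = 0$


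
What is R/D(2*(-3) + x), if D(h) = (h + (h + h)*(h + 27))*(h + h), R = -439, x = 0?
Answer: -439/3096 ≈ -0.14180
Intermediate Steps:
D(h) = 2*h*(h + 2*h*(27 + h)) (D(h) = (h + (2*h)*(27 + h))*(2*h) = (h + 2*h*(27 + h))*(2*h) = 2*h*(h + 2*h*(27 + h)))
R/D(2*(-3) + x) = -439*1/((110 + 4*(2*(-3) + 0))*(2*(-3) + 0)²) = -439*1/((-6 + 0)²*(110 + 4*(-6 + 0))) = -439*1/(36*(110 + 4*(-6))) = -439*1/(36*(110 - 24)) = -439/(36*86) = -439/3096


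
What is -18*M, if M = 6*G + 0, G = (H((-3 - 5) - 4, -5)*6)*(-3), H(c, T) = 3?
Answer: 5832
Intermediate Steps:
G = -54 (G = (3*6)*(-3) = 18*(-3) = -54)
M = -324 (M = 6*(-54) + 0 = -324 + 0 = -324)
-18*M = -18*(-324) = 5832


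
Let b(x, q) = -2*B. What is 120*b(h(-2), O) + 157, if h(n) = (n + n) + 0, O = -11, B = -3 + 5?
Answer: -323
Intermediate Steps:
B = 2
h(n) = 2*n (h(n) = 2*n + 0 = 2*n)
b(x, q) = -4 (b(x, q) = -2*2 = -4)
120*b(h(-2), O) + 157 = 120*(-4) + 157 = -480 + 157 = -323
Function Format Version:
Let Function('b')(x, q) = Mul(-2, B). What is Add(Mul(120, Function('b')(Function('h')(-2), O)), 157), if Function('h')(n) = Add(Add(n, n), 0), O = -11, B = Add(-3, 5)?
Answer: -323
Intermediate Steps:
B = 2
Function('h')(n) = Mul(2, n) (Function('h')(n) = Add(Mul(2, n), 0) = Mul(2, n))
Function('b')(x, q) = -4 (Function('b')(x, q) = Mul(-2, 2) = -4)
Add(Mul(120, Function('b')(Function('h')(-2), O)), 157) = Add(Mul(120, -4), 157) = Add(-480, 157) = -323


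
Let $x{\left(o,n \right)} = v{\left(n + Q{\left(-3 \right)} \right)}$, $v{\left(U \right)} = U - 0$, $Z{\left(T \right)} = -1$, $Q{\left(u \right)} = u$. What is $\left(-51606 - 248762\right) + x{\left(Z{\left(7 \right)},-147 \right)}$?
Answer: $-300518$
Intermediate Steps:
$v{\left(U \right)} = U$ ($v{\left(U \right)} = U + 0 = U$)
$x{\left(o,n \right)} = -3 + n$ ($x{\left(o,n \right)} = n - 3 = -3 + n$)
$\left(-51606 - 248762\right) + x{\left(Z{\left(7 \right)},-147 \right)} = \left(-51606 - 248762\right) - 150 = -300368 - 150 = -300518$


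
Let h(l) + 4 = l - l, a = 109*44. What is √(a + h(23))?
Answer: 2*√1198 ≈ 69.224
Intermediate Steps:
a = 4796
h(l) = -4 (h(l) = -4 + (l - l) = -4 + 0 = -4)
√(a + h(23)) = √(4796 - 4) = √4792 = 2*√1198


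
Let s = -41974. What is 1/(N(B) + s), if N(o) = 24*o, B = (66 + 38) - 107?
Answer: -1/42046 ≈ -2.3783e-5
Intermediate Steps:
B = -3 (B = 104 - 107 = -3)
1/(N(B) + s) = 1/(24*(-3) - 41974) = 1/(-72 - 41974) = 1/(-42046) = -1/42046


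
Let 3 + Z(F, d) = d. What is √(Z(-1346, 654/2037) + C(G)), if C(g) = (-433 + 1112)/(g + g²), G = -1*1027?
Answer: I*√152331982603441914/238487886 ≈ 1.6365*I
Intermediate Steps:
Z(F, d) = -3 + d
G = -1027
C(g) = 679/(g + g²)
√(Z(-1346, 654/2037) + C(G)) = √((-3 + 654/2037) + 679/(-1027*(1 - 1027))) = √((-3 + 654*(1/2037)) + 679*(-1/1027)/(-1026)) = √((-3 + 218/679) + 679*(-1/1027)*(-1/1026)) = √(-1819/679 + 679/1053702) = √(-1916222897/715463658) = I*√152331982603441914/238487886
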